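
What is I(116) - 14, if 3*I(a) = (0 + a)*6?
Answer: 218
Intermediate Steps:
I(a) = 2*a (I(a) = ((0 + a)*6)/3 = (a*6)/3 = (6*a)/3 = 2*a)
I(116) - 14 = 2*116 - 14 = 232 - 14 = 218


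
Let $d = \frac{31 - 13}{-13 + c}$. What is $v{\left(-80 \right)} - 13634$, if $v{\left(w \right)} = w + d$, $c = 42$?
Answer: $- \frac{397688}{29} \approx -13713.0$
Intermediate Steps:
$d = \frac{18}{29}$ ($d = \frac{31 - 13}{-13 + 42} = \frac{18}{29} \approx 0.62069$)
$v{\left(w \right)} = \frac{18}{29} + w$ ($v{\left(w \right)} = w + \frac{18}{29} = \frac{18}{29} + w$)
$v{\left(-80 \right)} - 13634 = \left(\frac{18}{29} - 80\right) - 13634 = - \frac{2302}{29} - 13634 = - \frac{397688}{29}$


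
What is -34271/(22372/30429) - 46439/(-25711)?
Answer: -3830174468263/82172356 ≈ -46612.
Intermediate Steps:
-34271/(22372/30429) - 46439/(-25711) = -34271/(22372*(1/30429)) - 46439*(-1/25711) = -34271/3196/4347 + 46439/25711 = -34271*4347/3196 + 46439/25711 = -148976037/3196 + 46439/25711 = -3830174468263/82172356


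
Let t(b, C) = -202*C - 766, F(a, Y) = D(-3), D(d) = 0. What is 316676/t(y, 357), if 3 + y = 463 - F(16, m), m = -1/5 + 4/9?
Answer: -79169/18220 ≈ -4.3452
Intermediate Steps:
m = 11/45 (m = -1*1/5 + 4*(1/9) = -1/5 + 4/9 = 11/45 ≈ 0.24444)
F(a, Y) = 0
y = 460 (y = -3 + (463 - 1*0) = -3 + (463 + 0) = -3 + 463 = 460)
t(b, C) = -766 - 202*C
316676/t(y, 357) = 316676/(-766 - 202*357) = 316676/(-766 - 72114) = 316676/(-72880) = 316676*(-1/72880) = -79169/18220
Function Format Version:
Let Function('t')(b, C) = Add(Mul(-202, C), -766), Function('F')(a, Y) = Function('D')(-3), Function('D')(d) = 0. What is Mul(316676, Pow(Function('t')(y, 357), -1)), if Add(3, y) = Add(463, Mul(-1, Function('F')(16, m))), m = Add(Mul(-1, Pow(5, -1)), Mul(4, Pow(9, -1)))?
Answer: Rational(-79169, 18220) ≈ -4.3452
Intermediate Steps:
m = Rational(11, 45) (m = Add(Mul(-1, Rational(1, 5)), Mul(4, Rational(1, 9))) = Add(Rational(-1, 5), Rational(4, 9)) = Rational(11, 45) ≈ 0.24444)
Function('F')(a, Y) = 0
y = 460 (y = Add(-3, Add(463, Mul(-1, 0))) = Add(-3, Add(463, 0)) = Add(-3, 463) = 460)
Function('t')(b, C) = Add(-766, Mul(-202, C))
Mul(316676, Pow(Function('t')(y, 357), -1)) = Mul(316676, Pow(Add(-766, Mul(-202, 357)), -1)) = Mul(316676, Pow(Add(-766, -72114), -1)) = Mul(316676, Pow(-72880, -1)) = Mul(316676, Rational(-1, 72880)) = Rational(-79169, 18220)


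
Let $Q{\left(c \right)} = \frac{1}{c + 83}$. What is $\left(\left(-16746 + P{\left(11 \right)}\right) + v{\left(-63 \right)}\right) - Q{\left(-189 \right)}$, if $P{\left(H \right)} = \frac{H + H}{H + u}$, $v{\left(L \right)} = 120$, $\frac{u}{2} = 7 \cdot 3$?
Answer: $- \frac{1762311}{106} \approx -16626.0$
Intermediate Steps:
$u = 42$ ($u = 2 \cdot 7 \cdot 3 = 2 \cdot 21 = 42$)
$P{\left(H \right)} = \frac{2 H}{42 + H}$ ($P{\left(H \right)} = \frac{H + H}{H + 42} = \frac{2 H}{42 + H}$)
$Q{\left(c \right)} = \frac{1}{83 + c}$
$\left(\left(-16746 + P{\left(11 \right)}\right) + v{\left(-63 \right)}\right) - Q{\left(-189 \right)} = \left(\left(-16746 + 2 \cdot 11 \frac{1}{42 + 11}\right) + 120\right) - \frac{1}{83 - 189} = \left(\left(-16746 + 2 \cdot 11 \cdot \frac{1}{53}\right) + 120\right) - \frac{1}{-106} = \left(\left(-16746 + 2 \cdot 11 \cdot \frac{1}{53}\right) + 120\right) - - \frac{1}{106} = \left(\left(-16746 + \frac{22}{53}\right) + 120\right) + \frac{1}{106} = \left(- \frac{887516}{53} + 120\right) + \frac{1}{106} = - \frac{881156}{53} + \frac{1}{106} = - \frac{1762311}{106}$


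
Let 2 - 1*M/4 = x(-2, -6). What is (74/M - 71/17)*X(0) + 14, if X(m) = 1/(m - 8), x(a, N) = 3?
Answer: 4579/272 ≈ 16.835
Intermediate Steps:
X(m) = 1/(-8 + m)
M = -4 (M = 8 - 4*3 = 8 - 12 = -4)
(74/M - 71/17)*X(0) + 14 = (74/(-4) - 71/17)/(-8 + 0) + 14 = (74*(-¼) - 71*1/17)/(-8) + 14 = (-37/2 - 71/17)*(-⅛) + 14 = -771/34*(-⅛) + 14 = 771/272 + 14 = 4579/272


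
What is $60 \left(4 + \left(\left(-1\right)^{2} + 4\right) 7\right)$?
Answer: $2340$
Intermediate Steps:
$60 \left(4 + \left(\left(-1\right)^{2} + 4\right) 7\right) = 60 \left(4 + \left(1 + 4\right) 7\right) = 60 \left(4 + 5 \cdot 7\right) = 60 \left(4 + 35\right) = 60 \cdot 39 = 2340$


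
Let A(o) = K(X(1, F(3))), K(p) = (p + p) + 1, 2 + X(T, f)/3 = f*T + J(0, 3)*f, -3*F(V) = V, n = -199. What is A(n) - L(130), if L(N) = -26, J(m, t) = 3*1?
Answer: -9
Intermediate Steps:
J(m, t) = 3
F(V) = -V/3
X(T, f) = -6 + 9*f + 3*T*f (X(T, f) = -6 + 3*(f*T + 3*f) = -6 + 3*(T*f + 3*f) = -6 + 3*(3*f + T*f) = -6 + (9*f + 3*T*f) = -6 + 9*f + 3*T*f)
K(p) = 1 + 2*p (K(p) = 2*p + 1 = 1 + 2*p)
A(o) = -35 (A(o) = 1 + 2*(-6 + 9*(-⅓*3) + 3*1*(-⅓*3)) = 1 + 2*(-6 + 9*(-1) + 3*1*(-1)) = 1 + 2*(-6 - 9 - 3) = 1 + 2*(-18) = 1 - 36 = -35)
A(n) - L(130) = -35 - 1*(-26) = -35 + 26 = -9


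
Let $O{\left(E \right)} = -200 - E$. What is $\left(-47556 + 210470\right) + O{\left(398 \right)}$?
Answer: $162316$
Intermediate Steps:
$\left(-47556 + 210470\right) + O{\left(398 \right)} = \left(-47556 + 210470\right) - 598 = 162914 - 598 = 162316$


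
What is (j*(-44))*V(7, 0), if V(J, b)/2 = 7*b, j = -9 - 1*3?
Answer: 0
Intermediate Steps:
j = -12 (j = -9 - 3 = -12)
V(J, b) = 14*b (V(J, b) = 2*(7*b) = 14*b)
(j*(-44))*V(7, 0) = (-12*(-44))*(14*0) = 528*0 = 0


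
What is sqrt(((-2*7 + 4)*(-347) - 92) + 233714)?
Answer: 2*sqrt(59273) ≈ 486.92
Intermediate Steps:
sqrt(((-2*7 + 4)*(-347) - 92) + 233714) = sqrt(((-14 + 4)*(-347) - 92) + 233714) = sqrt((-10*(-347) - 92) + 233714) = sqrt((3470 - 92) + 233714) = sqrt(3378 + 233714) = sqrt(237092) = 2*sqrt(59273)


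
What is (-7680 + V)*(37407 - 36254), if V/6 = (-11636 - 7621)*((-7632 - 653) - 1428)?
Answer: 1293956286198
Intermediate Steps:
V = 1122259446 (V = 6*((-11636 - 7621)*((-7632 - 653) - 1428)) = 6*(-19257*(-8285 - 1428)) = 6*(-19257*(-9713)) = 6*187043241 = 1122259446)
(-7680 + V)*(37407 - 36254) = (-7680 + 1122259446)*(37407 - 36254) = 1122251766*1153 = 1293956286198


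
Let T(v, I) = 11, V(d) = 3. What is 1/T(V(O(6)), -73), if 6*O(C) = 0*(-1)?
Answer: 1/11 ≈ 0.090909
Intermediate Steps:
O(C) = 0 (O(C) = (0*(-1))/6 = (1/6)*0 = 0)
1/T(V(O(6)), -73) = 1/11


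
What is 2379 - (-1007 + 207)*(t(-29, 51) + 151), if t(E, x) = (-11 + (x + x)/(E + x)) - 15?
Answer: 1166969/11 ≈ 1.0609e+5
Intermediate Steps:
t(E, x) = -26 + 2*x/(E + x) (t(E, x) = (-11 + (2*x)/(E + x)) - 15 = (-11 + 2*x/(E + x)) - 15 = -26 + 2*x/(E + x))
2379 - (-1007 + 207)*(t(-29, 51) + 151) = 2379 - (-1007 + 207)*(2*(-13*(-29) - 12*51)/(-29 + 51) + 151) = 2379 - (-800)*(2*(377 - 612)/22 + 151) = 2379 - (-800)*(2*(1/22)*(-235) + 151) = 2379 - (-800)*(-235/11 + 151) = 2379 - (-800)*1426/11 = 2379 - 1*(-1140800/11) = 2379 + 1140800/11 = 1166969/11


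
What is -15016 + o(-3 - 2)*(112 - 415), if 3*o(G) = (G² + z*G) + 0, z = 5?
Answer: -15016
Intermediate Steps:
o(G) = G²/3 + 5*G/3 (o(G) = ((G² + 5*G) + 0)/3 = (G² + 5*G)/3 = G²/3 + 5*G/3)
-15016 + o(-3 - 2)*(112 - 415) = -15016 + ((-3 - 2)*(5 + (-3 - 2))/3)*(112 - 415) = -15016 + ((⅓)*(-5)*(5 - 5))*(-303) = -15016 + ((⅓)*(-5)*0)*(-303) = -15016 + 0*(-303) = -15016 + 0 = -15016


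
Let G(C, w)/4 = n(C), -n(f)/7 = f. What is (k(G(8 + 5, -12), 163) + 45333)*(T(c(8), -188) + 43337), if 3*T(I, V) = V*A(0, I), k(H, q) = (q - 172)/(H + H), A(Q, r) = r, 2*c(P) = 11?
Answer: 1418851600347/728 ≈ 1.9490e+9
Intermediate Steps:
n(f) = -7*f
c(P) = 11/2 (c(P) = (½)*11 = 11/2)
G(C, w) = -28*C (G(C, w) = 4*(-7*C) = -28*C)
k(H, q) = (-172 + q)/(2*H) (k(H, q) = (-172 + q)/((2*H)) = (-172 + q)*(1/(2*H)) = (-172 + q)/(2*H))
T(I, V) = I*V/3 (T(I, V) = (V*I)/3 = (I*V)/3 = I*V/3)
(k(G(8 + 5, -12), 163) + 45333)*(T(c(8), -188) + 43337) = ((-172 + 163)/(2*((-28*(8 + 5)))) + 45333)*((⅓)*(11/2)*(-188) + 43337) = ((½)*(-9)/(-28*13) + 45333)*(-1034/3 + 43337) = ((½)*(-9)/(-364) + 45333)*(128977/3) = ((½)*(-1/364)*(-9) + 45333)*(128977/3) = (9/728 + 45333)*(128977/3) = (33002433/728)*(128977/3) = 1418851600347/728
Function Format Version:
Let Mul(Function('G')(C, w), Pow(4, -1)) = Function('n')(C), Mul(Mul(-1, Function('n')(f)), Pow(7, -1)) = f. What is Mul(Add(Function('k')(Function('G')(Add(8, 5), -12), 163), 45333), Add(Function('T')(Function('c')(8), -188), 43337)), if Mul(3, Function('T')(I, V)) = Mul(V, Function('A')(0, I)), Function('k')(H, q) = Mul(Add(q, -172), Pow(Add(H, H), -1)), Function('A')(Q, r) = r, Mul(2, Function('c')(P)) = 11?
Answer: Rational(1418851600347, 728) ≈ 1.9490e+9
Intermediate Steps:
Function('n')(f) = Mul(-7, f)
Function('c')(P) = Rational(11, 2) (Function('c')(P) = Mul(Rational(1, 2), 11) = Rational(11, 2))
Function('G')(C, w) = Mul(-28, C) (Function('G')(C, w) = Mul(4, Mul(-7, C)) = Mul(-28, C))
Function('k')(H, q) = Mul(Rational(1, 2), Pow(H, -1), Add(-172, q)) (Function('k')(H, q) = Mul(Add(-172, q), Pow(Mul(2, H), -1)) = Mul(Add(-172, q), Mul(Rational(1, 2), Pow(H, -1))) = Mul(Rational(1, 2), Pow(H, -1), Add(-172, q)))
Function('T')(I, V) = Mul(Rational(1, 3), I, V) (Function('T')(I, V) = Mul(Rational(1, 3), Mul(V, I)) = Mul(Rational(1, 3), Mul(I, V)) = Mul(Rational(1, 3), I, V))
Mul(Add(Function('k')(Function('G')(Add(8, 5), -12), 163), 45333), Add(Function('T')(Function('c')(8), -188), 43337)) = Mul(Add(Mul(Rational(1, 2), Pow(Mul(-28, Add(8, 5)), -1), Add(-172, 163)), 45333), Add(Mul(Rational(1, 3), Rational(11, 2), -188), 43337)) = Mul(Add(Mul(Rational(1, 2), Pow(Mul(-28, 13), -1), -9), 45333), Add(Rational(-1034, 3), 43337)) = Mul(Add(Mul(Rational(1, 2), Pow(-364, -1), -9), 45333), Rational(128977, 3)) = Mul(Add(Mul(Rational(1, 2), Rational(-1, 364), -9), 45333), Rational(128977, 3)) = Mul(Add(Rational(9, 728), 45333), Rational(128977, 3)) = Mul(Rational(33002433, 728), Rational(128977, 3)) = Rational(1418851600347, 728)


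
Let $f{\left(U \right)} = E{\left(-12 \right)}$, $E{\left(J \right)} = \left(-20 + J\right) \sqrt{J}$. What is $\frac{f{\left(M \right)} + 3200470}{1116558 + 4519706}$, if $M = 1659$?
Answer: $\frac{1600235}{2818132} - \frac{8 i \sqrt{3}}{704533} \approx 0.56784 - 1.9667 \cdot 10^{-5} i$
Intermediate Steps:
$E{\left(J \right)} = \sqrt{J} \left(-20 + J\right)$
$f{\left(U \right)} = - 64 i \sqrt{3}$ ($f{\left(U \right)} = \sqrt{-12} \left(-20 - 12\right) = 2 i \sqrt{3} \left(-32\right) = - 64 i \sqrt{3}$)
$\frac{f{\left(M \right)} + 3200470}{1116558 + 4519706} = \frac{- 64 i \sqrt{3} + 3200470}{1116558 + 4519706} = \frac{3200470 - 64 i \sqrt{3}}{5636264} = \left(3200470 - 64 i \sqrt{3}\right) \frac{1}{5636264} = \frac{1600235}{2818132} - \frac{8 i \sqrt{3}}{704533}$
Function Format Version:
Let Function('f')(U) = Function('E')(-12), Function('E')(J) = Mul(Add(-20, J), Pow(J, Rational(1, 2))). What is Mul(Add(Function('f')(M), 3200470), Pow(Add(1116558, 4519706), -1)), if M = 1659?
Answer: Add(Rational(1600235, 2818132), Mul(Rational(-8, 704533), I, Pow(3, Rational(1, 2)))) ≈ Add(0.56784, Mul(-1.9667e-5, I))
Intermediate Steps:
Function('E')(J) = Mul(Pow(J, Rational(1, 2)), Add(-20, J))
Function('f')(U) = Mul(-64, I, Pow(3, Rational(1, 2))) (Function('f')(U) = Mul(Pow(-12, Rational(1, 2)), Add(-20, -12)) = Mul(Mul(2, I, Pow(3, Rational(1, 2))), -32) = Mul(-64, I, Pow(3, Rational(1, 2))))
Mul(Add(Function('f')(M), 3200470), Pow(Add(1116558, 4519706), -1)) = Mul(Add(Mul(-64, I, Pow(3, Rational(1, 2))), 3200470), Pow(Add(1116558, 4519706), -1)) = Mul(Add(3200470, Mul(-64, I, Pow(3, Rational(1, 2)))), Pow(5636264, -1)) = Mul(Add(3200470, Mul(-64, I, Pow(3, Rational(1, 2)))), Rational(1, 5636264)) = Add(Rational(1600235, 2818132), Mul(Rational(-8, 704533), I, Pow(3, Rational(1, 2))))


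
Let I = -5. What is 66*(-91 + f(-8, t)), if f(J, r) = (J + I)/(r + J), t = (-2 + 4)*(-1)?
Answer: -29601/5 ≈ -5920.2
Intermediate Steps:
t = -2 (t = 2*(-1) = -2)
f(J, r) = (-5 + J)/(J + r) (f(J, r) = (J - 5)/(r + J) = (-5 + J)/(J + r))
66*(-91 + f(-8, t)) = 66*(-91 + (-5 - 8)/(-8 - 2)) = 66*(-91 - 13/(-10)) = 66*(-91 - ⅒*(-13)) = 66*(-91 + 13/10) = 66*(-897/10) = -29601/5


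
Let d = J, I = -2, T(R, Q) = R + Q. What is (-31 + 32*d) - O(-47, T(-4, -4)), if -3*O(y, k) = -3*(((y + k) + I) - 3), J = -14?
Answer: -419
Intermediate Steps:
T(R, Q) = Q + R
d = -14
O(y, k) = -5 + k + y (O(y, k) = -(-1)*(((y + k) - 2) - 3) = -(-1)*(((k + y) - 2) - 3) = -(-1)*((-2 + k + y) - 3) = -(-1)*(-5 + k + y) = -(15 - 3*k - 3*y)/3 = -5 + k + y)
(-31 + 32*d) - O(-47, T(-4, -4)) = (-31 + 32*(-14)) - (-5 + (-4 - 4) - 47) = (-31 - 448) - (-5 - 8 - 47) = -479 - 1*(-60) = -479 + 60 = -419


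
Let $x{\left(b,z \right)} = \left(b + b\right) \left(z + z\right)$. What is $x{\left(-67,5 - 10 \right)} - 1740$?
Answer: $-400$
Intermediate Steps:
$x{\left(b,z \right)} = 4 b z$ ($x{\left(b,z \right)} = 2 b 2 z = 4 b z$)
$x{\left(-67,5 - 10 \right)} - 1740 = 4 \left(-67\right) \left(5 - 10\right) - 1740 = 4 \left(-67\right) \left(-5\right) - 1740 = 1340 - 1740 = -400$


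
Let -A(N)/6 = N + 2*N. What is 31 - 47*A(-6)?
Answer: -5045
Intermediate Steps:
A(N) = -18*N (A(N) = -6*(N + 2*N) = -18*N)
31 - 47*A(-6) = 31 - (-846)*(-6) = 31 - 47*108 = 31 - 5076 = -5045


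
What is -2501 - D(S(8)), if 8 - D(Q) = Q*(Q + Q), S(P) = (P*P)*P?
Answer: 521779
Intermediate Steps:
S(P) = P³ (S(P) = P²*P = P³)
D(Q) = 8 - 2*Q² (D(Q) = 8 - Q*(Q + Q) = 8 - Q*2*Q = 8 - 2*Q²)
-2501 - D(S(8)) = -2501 - (8 - 2*(8³)²) = -2501 - (8 - 2*512²) = -2501 - (8 - 2*262144) = -2501 - (8 - 524288) = -2501 - 1*(-524280) = -2501 + 524280 = 521779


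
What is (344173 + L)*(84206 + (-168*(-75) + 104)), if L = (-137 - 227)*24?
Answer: 32507199670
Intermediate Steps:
L = -8736 (L = -364*24 = -8736)
(344173 + L)*(84206 + (-168*(-75) + 104)) = (344173 - 8736)*(84206 + (-168*(-75) + 104)) = 335437*(84206 + (12600 + 104)) = 335437*(84206 + 12704) = 335437*96910 = 32507199670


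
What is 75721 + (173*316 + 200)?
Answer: 130589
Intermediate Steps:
75721 + (173*316 + 200) = 75721 + (54668 + 200) = 75721 + 54868 = 130589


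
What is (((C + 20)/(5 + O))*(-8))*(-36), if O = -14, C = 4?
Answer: -768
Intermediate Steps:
(((C + 20)/(5 + O))*(-8))*(-36) = (((4 + 20)/(5 - 14))*(-8))*(-36) = ((24/(-9))*(-8))*(-36) = ((24*(-1/9))*(-8))*(-36) = -8/3*(-8)*(-36) = (64/3)*(-36) = -768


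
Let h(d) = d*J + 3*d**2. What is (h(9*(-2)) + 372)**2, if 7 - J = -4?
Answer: 1313316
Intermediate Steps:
J = 11 (J = 7 - 1*(-4) = 7 + 4 = 11)
h(d) = 3*d**2 + 11*d (h(d) = d*11 + 3*d**2 = 11*d + 3*d**2 = 3*d**2 + 11*d)
(h(9*(-2)) + 372)**2 = ((9*(-2))*(11 + 3*(9*(-2))) + 372)**2 = (-18*(11 + 3*(-18)) + 372)**2 = (-18*(11 - 54) + 372)**2 = (-18*(-43) + 372)**2 = (774 + 372)**2 = 1146**2 = 1313316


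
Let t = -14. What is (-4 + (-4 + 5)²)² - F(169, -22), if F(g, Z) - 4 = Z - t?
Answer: 13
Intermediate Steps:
F(g, Z) = 18 + Z (F(g, Z) = 4 + (Z - 1*(-14)) = 4 + (Z + 14) = 4 + (14 + Z) = 18 + Z)
(-4 + (-4 + 5)²)² - F(169, -22) = (-4 + (-4 + 5)²)² - (18 - 22) = (-4 + 1²)² - 1*(-4) = (-4 + 1)² + 4 = (-3)² + 4 = 9 + 4 = 13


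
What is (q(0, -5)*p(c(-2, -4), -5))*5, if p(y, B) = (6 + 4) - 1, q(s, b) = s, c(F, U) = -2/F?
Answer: 0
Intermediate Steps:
p(y, B) = 9 (p(y, B) = 10 - 1 = 9)
(q(0, -5)*p(c(-2, -4), -5))*5 = (0*9)*5 = 0*5 = 0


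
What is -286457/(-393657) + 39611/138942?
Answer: 18464685307/18231830298 ≈ 1.0128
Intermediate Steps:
-286457/(-393657) + 39611/138942 = -286457*(-1/393657) + 39611*(1/138942) = 286457/393657 + 39611/138942 = 18464685307/18231830298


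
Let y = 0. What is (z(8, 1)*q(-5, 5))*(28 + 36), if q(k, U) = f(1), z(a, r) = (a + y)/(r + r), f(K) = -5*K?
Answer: -1280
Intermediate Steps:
z(a, r) = a/(2*r) (z(a, r) = (a + 0)/(r + r) = a/((2*r)) = a*(1/(2*r)) = a/(2*r))
q(k, U) = -5 (q(k, U) = -5*1 = -5)
(z(8, 1)*q(-5, 5))*(28 + 36) = (((½)*8/1)*(-5))*(28 + 36) = (((½)*8*1)*(-5))*64 = (4*(-5))*64 = -20*64 = -1280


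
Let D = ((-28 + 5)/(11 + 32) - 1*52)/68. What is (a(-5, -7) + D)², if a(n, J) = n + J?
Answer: 1394798409/8549776 ≈ 163.14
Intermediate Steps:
a(n, J) = J + n
D = -2259/2924 (D = (-23/43 - 52)*(1/68) = -2259/43*1/68 = -2259/2924 ≈ -0.77257)
(a(-5, -7) + D)² = ((-7 - 5) - 2259/2924)² = (-12 - 2259/2924)² = (-37347/2924)² = 1394798409/8549776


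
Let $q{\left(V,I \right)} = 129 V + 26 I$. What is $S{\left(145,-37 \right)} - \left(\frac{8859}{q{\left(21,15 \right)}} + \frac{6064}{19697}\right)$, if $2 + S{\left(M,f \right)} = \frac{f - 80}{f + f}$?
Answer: $- \frac{5398529153}{1505678074} \approx -3.5854$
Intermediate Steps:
$q{\left(V,I \right)} = 26 I + 129 V$
$S{\left(M,f \right)} = -2 + \frac{-80 + f}{2 f}$ ($S{\left(M,f \right)} = -2 + \frac{f - 80}{f + f} = -2 + \frac{-80 + f}{2 f}$)
$S{\left(145,-37 \right)} - \left(\frac{8859}{q{\left(21,15 \right)}} + \frac{6064}{19697}\right) = \left(- \frac{3}{2} - \frac{40}{-37}\right) - \left(\frac{8859}{26 \cdot 15 + 129 \cdot 21} + \frac{6064}{19697}\right) = \left(- \frac{3}{2} - - \frac{40}{37}\right) - \left(\frac{8859}{390 + 2709} + 6064 \cdot \frac{1}{19697}\right) = \left(- \frac{3}{2} + \frac{40}{37}\right) - \left(\frac{8859}{3099} + \frac{6064}{19697}\right) = - \frac{31}{74} - \left(8859 \cdot \frac{1}{3099} + \frac{6064}{19697}\right) = - \frac{31}{74} - \left(\frac{2953}{1033} + \frac{6064}{19697}\right) = - \frac{31}{74} - \frac{64429353}{20347001} = - \frac{5398529153}{1505678074}$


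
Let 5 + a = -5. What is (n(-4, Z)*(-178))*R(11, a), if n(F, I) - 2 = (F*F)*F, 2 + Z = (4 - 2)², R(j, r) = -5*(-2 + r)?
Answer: 662160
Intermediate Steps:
a = -10 (a = -5 - 5 = -10)
R(j, r) = 10 - 5*r
Z = 2 (Z = -2 + (4 - 2)² = -2 + 2² = -2 + 4 = 2)
n(F, I) = 2 + F³ (n(F, I) = 2 + (F*F)*F = 2 + F²*F = 2 + F³)
(n(-4, Z)*(-178))*R(11, a) = ((2 + (-4)³)*(-178))*(10 - 5*(-10)) = ((2 - 64)*(-178))*(10 + 50) = -62*(-178)*60 = 11036*60 = 662160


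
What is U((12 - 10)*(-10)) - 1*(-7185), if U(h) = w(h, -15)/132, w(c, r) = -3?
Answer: 316139/44 ≈ 7185.0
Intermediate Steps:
U(h) = -1/44 (U(h) = -3/132 = -3*1/132 = -1/44)
U((12 - 10)*(-10)) - 1*(-7185) = -1/44 - 1*(-7185) = -1/44 + 7185 = 316139/44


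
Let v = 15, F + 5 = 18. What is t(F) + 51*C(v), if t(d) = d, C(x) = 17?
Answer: 880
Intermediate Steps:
F = 13 (F = -5 + 18 = 13)
t(F) + 51*C(v) = 13 + 51*17 = 13 + 867 = 880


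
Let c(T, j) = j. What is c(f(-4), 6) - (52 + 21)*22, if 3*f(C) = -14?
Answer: -1600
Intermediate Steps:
f(C) = -14/3 (f(C) = (⅓)*(-14) = -14/3)
c(f(-4), 6) - (52 + 21)*22 = 6 - (52 + 21)*22 = 6 - 73*22 = 6 - 1*1606 = 6 - 1606 = -1600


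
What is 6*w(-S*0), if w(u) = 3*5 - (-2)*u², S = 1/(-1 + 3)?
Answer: 90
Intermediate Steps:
S = ½ (S = 1/2 = ½ ≈ 0.50000)
w(u) = 15 + 2*u²
6*w(-S*0) = 6*(15 + 2*(-1*½*0)²) = 6*(15 + 2*(-½*0)²) = 6*(15 + 2*0²) = 6*(15 + 2*0) = 6*(15 + 0) = 6*15 = 90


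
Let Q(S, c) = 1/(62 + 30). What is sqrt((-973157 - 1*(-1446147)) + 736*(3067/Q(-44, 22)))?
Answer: sqrt(208145694) ≈ 14427.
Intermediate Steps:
Q(S, c) = 1/92
sqrt((-973157 - 1*(-1446147)) + 736*(3067/Q(-44, 22))) = sqrt((-973157 - 1*(-1446147)) + 736*(3067/(1/92))) = sqrt((-973157 + 1446147) + 736*(3067*92)) = sqrt(472990 + 736*282164) = sqrt(472990 + 207672704) = sqrt(208145694)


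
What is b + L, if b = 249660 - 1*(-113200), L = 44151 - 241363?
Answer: 165648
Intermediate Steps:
L = -197212
b = 362860 (b = 249660 + 113200 = 362860)
b + L = 362860 - 197212 = 165648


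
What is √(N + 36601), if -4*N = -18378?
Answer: √164782/2 ≈ 202.97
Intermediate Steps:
N = 9189/2 (N = -¼*(-18378) = 9189/2 ≈ 4594.5)
√(N + 36601) = √(9189/2 + 36601) = √(82391/2) = √164782/2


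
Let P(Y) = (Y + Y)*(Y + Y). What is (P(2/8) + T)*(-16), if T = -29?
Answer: 460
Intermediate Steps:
P(Y) = 4*Y² (P(Y) = (2*Y)*(2*Y) = 4*Y²)
(P(2/8) + T)*(-16) = (4*(2/8)² - 29)*(-16) = (4*(2*(⅛))² - 29)*(-16) = (4*(¼)² - 29)*(-16) = (4*(1/16) - 29)*(-16) = (¼ - 29)*(-16) = -115/4*(-16) = 460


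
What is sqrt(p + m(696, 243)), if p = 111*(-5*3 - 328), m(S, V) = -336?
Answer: I*sqrt(38409) ≈ 195.98*I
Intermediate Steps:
p = -38073 (p = 111*(-15 - 328) = 111*(-343) = -38073)
sqrt(p + m(696, 243)) = sqrt(-38073 - 336) = sqrt(-38409) = I*sqrt(38409)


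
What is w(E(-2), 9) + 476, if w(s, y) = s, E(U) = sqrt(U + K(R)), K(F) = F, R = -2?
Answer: 476 + 2*I ≈ 476.0 + 2.0*I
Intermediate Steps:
E(U) = sqrt(-2 + U) (E(U) = sqrt(U - 2) = sqrt(-2 + U))
w(E(-2), 9) + 476 = sqrt(-2 - 2) + 476 = sqrt(-4) + 476 = 2*I + 476 = 476 + 2*I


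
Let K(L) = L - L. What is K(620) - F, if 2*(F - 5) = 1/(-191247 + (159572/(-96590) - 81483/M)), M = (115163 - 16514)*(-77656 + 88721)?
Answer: -6721298336744599975/1344260370235113056 ≈ -5.0000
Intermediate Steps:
M = 1091551185 (M = 98649*11065 = 1091551185)
K(L) = 0
F = 6721298336744599975/1344260370235113056 (F = 5 + 1/(2*(-191247 + (159572/(-96590) - 81483/1091551185))) = 5 + 1/(2*(-191247 + (159572*(-1/96590) - 81483*1/1091551185))) = 5 + 1/(2*(-191247 + (-79786/48295 - 27161/363850395))) = 5 + 1/(2*(-191247 - 5806295871193/3514430965305)) = 5 + 1/(2*(-672130185117556528/3514430965305)) = 5 + (½)*(-3514430965305/672130185117556528) = 5 - 3514430965305/1344260370235113056 = 6721298336744599975/1344260370235113056 ≈ 5.0000)
K(620) - F = 0 - 1*6721298336744599975/1344260370235113056 = 0 - 6721298336744599975/1344260370235113056 = -6721298336744599975/1344260370235113056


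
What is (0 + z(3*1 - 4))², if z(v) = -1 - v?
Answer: 0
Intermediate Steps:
(0 + z(3*1 - 4))² = (0 + (-1 - (3*1 - 4)))² = (0 + (-1 - (3 - 4)))² = (0 + (-1 - 1*(-1)))² = (0 + (-1 + 1))² = (0 + 0)² = 0² = 0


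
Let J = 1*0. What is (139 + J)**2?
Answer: 19321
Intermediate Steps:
J = 0
(139 + J)**2 = (139 + 0)**2 = 139**2 = 19321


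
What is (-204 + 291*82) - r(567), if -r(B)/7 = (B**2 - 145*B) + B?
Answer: 1702545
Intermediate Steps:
r(B) = -7*B**2 + 1008*B (r(B) = -7*((B**2 - 145*B) + B) = -7*(B**2 - 144*B) = -7*B**2 + 1008*B)
(-204 + 291*82) - r(567) = (-204 + 291*82) - 7*567*(144 - 1*567) = (-204 + 23862) - 7*567*(144 - 567) = 23658 - 7*567*(-423) = 23658 - 1*(-1678887) = 23658 + 1678887 = 1702545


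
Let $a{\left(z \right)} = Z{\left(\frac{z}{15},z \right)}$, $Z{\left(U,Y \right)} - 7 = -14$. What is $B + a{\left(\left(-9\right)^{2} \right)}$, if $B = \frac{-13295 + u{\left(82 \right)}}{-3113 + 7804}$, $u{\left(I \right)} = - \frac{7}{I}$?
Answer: $- \frac{3782831}{384662} \approx -9.8342$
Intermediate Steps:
$Z{\left(U,Y \right)} = -7$ ($Z{\left(U,Y \right)} = 7 - 14 = -7$)
$a{\left(z \right)} = -7$
$B = - \frac{1090197}{384662}$ ($B = \frac{-13295 - \frac{7}{82}}{-3113 + 7804} = \frac{-13295 - \frac{7}{82}}{4691} = \left(-13295 - \frac{7}{82}\right) \frac{1}{4691} = \left(- \frac{1090197}{82}\right) \frac{1}{4691} = - \frac{1090197}{384662} \approx -2.8342$)
$B + a{\left(\left(-9\right)^{2} \right)} = - \frac{1090197}{384662} - 7 = - \frac{3782831}{384662}$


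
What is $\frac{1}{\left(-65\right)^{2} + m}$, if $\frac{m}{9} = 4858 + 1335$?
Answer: $\frac{1}{59962} \approx 1.6677 \cdot 10^{-5}$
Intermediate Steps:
$m = 55737$ ($m = 9 \left(4858 + 1335\right) = 9 \cdot 6193 = 55737$)
$\frac{1}{\left(-65\right)^{2} + m} = \frac{1}{\left(-65\right)^{2} + 55737} = \frac{1}{4225 + 55737} = \frac{1}{59962}$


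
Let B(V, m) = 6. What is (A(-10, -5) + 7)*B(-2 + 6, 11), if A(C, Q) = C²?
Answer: 642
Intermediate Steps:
(A(-10, -5) + 7)*B(-2 + 6, 11) = ((-10)² + 7)*6 = (100 + 7)*6 = 107*6 = 642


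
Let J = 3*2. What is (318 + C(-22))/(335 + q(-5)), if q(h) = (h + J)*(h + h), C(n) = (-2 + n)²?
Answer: 894/325 ≈ 2.7508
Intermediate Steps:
J = 6
q(h) = 2*h*(6 + h) (q(h) = (h + 6)*(h + h) = (6 + h)*(2*h) = 2*h*(6 + h))
(318 + C(-22))/(335 + q(-5)) = (318 + (-2 - 22)²)/(335 + 2*(-5)*(6 - 5)) = (318 + (-24)²)/(335 + 2*(-5)*1) = (318 + 576)/(335 - 10) = 894/325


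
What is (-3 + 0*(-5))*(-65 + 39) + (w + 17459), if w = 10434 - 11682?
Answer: 16289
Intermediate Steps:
w = -1248
(-3 + 0*(-5))*(-65 + 39) + (w + 17459) = (-3 + 0*(-5))*(-65 + 39) + (-1248 + 17459) = (-3 + 0)*(-26) + 16211 = -3*(-26) + 16211 = 78 + 16211 = 16289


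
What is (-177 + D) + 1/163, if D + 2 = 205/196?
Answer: -5685081/31948 ≈ -177.95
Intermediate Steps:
D = -187/196 (D = -2 + 205/196 = -187/196 ≈ -0.95408)
(-177 + D) + 1/163 = (-177 - 187/196) + 1/163 = -34879/196 + 1/163 = -5685081/31948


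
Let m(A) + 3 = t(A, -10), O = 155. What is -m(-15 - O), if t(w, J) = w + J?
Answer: 183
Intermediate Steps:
t(w, J) = J + w
m(A) = -13 + A (m(A) = -3 + (-10 + A) = -13 + A)
-m(-15 - O) = -(-13 + (-15 - 1*155)) = -(-13 + (-15 - 155)) = -(-13 - 170) = -1*(-183) = 183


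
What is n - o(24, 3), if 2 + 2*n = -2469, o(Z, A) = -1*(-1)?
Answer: -2473/2 ≈ -1236.5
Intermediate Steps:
o(Z, A) = 1
n = -2471/2 (n = -1 + (½)*(-2469) = -1 - 2469/2 = -2471/2 ≈ -1235.5)
n - o(24, 3) = -2471/2 - 1*1 = -2471/2 - 1 = -2473/2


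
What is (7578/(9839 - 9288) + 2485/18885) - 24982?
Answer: -51961818761/2081127 ≈ -24968.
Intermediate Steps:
(7578/(9839 - 9288) + 2485/18885) - 24982 = (7578/551 + 2485*(1/18885)) - 24982 = (7578*(1/551) + 497/3777) - 24982 = (7578/551 + 497/3777) - 24982 = 28895953/2081127 - 24982 = -51961818761/2081127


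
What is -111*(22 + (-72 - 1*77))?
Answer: 14097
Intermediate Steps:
-111*(22 + (-72 - 1*77)) = -111*(22 + (-72 - 77)) = -111*(22 - 149) = -111*(-127) = 14097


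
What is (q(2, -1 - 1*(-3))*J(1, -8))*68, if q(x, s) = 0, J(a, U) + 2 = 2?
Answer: 0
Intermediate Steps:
J(a, U) = 0 (J(a, U) = -2 + 2 = 0)
(q(2, -1 - 1*(-3))*J(1, -8))*68 = (0*0)*68 = 0*68 = 0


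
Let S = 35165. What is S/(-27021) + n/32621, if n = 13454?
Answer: -783576931/881452041 ≈ -0.88896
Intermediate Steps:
S/(-27021) + n/32621 = 35165/(-27021) + 13454/32621 = 35165*(-1/27021) + 13454*(1/32621) = -35165/27021 + 13454/32621 = -783576931/881452041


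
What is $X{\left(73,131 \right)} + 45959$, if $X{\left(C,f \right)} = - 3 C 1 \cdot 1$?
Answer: $45740$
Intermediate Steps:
$X{\left(C,f \right)} = - 3 C$ ($X{\left(C,f \right)} = - 3 C 1 = - 3 C$)
$X{\left(73,131 \right)} + 45959 = \left(-3\right) 73 + 45959 = -219 + 45959 = 45740$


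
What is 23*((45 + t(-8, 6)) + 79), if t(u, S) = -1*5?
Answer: 2737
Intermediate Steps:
t(u, S) = -5
23*((45 + t(-8, 6)) + 79) = 23*((45 - 5) + 79) = 23*(40 + 79) = 23*119 = 2737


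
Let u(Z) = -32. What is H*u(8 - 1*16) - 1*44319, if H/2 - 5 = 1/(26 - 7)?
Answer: -848205/19 ≈ -44642.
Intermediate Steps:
H = 192/19 (H = 10 + 2/(26 - 7) = 10 + 2/19 = 192/19 ≈ 10.105)
H*u(8 - 1*16) - 1*44319 = (192/19)*(-32) - 1*44319 = -6144/19 - 44319 = -848205/19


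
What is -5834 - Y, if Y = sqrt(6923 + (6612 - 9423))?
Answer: -5834 - 4*sqrt(257) ≈ -5898.1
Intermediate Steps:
Y = 4*sqrt(257) (Y = sqrt(6923 - 2811) = sqrt(4112) = 4*sqrt(257) ≈ 64.125)
-5834 - Y = -5834 - 4*sqrt(257)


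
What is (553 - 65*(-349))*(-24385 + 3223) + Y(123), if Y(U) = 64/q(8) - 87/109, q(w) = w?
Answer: -53602117819/109 ≈ -4.9176e+8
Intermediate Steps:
Y(U) = 785/109 (Y(U) = 64/8 - 87/109 = 64*(⅛) - 87*1/109 = 8 - 87/109 = 785/109)
(553 - 65*(-349))*(-24385 + 3223) + Y(123) = (553 - 65*(-349))*(-24385 + 3223) + 785/109 = (553 + 22685)*(-21162) + 785/109 = 23238*(-21162) + 785/109 = -491762556 + 785/109 = -53602117819/109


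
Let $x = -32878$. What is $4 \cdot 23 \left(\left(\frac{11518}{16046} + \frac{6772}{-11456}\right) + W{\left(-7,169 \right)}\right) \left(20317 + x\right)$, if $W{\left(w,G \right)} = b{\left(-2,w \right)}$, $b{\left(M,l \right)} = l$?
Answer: $\frac{45627683539101}{5744468} \approx 7.9429 \cdot 10^{6}$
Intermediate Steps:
$W{\left(w,G \right)} = w$
$4 \cdot 23 \left(\left(\frac{11518}{16046} + \frac{6772}{-11456}\right) + W{\left(-7,169 \right)}\right) \left(20317 + x\right) = 4 \cdot 23 \left(\left(\frac{11518}{16046} + \frac{6772}{-11456}\right) - 7\right) \left(20317 - 32878\right) = 92 \left(\left(11518 \cdot \frac{1}{16046} + 6772 \left(- \frac{1}{11456}\right)\right) - 7\right) \left(-12561\right) = 92 \left(\left(\frac{5759}{8023} - \frac{1693}{2864}\right) - 7\right) \left(-12561\right) = 92 \left(\frac{2910837}{22977872} - 7\right) \left(-12561\right) = 92 \left(\left(- \frac{157934267}{22977872}\right) \left(-12561\right)\right) = 92 \cdot \frac{1983812327787}{22977872} = \frac{45627683539101}{5744468}$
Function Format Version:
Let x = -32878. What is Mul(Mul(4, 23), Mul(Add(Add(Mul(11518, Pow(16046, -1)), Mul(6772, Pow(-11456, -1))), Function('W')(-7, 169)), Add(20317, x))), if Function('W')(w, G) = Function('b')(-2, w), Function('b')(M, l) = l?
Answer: Rational(45627683539101, 5744468) ≈ 7.9429e+6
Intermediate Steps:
Function('W')(w, G) = w
Mul(Mul(4, 23), Mul(Add(Add(Mul(11518, Pow(16046, -1)), Mul(6772, Pow(-11456, -1))), Function('W')(-7, 169)), Add(20317, x))) = Mul(Mul(4, 23), Mul(Add(Add(Mul(11518, Pow(16046, -1)), Mul(6772, Pow(-11456, -1))), -7), Add(20317, -32878))) = Mul(92, Mul(Add(Add(Mul(11518, Rational(1, 16046)), Mul(6772, Rational(-1, 11456))), -7), -12561)) = Mul(92, Mul(Add(Add(Rational(5759, 8023), Rational(-1693, 2864)), -7), -12561)) = Mul(92, Mul(Add(Rational(2910837, 22977872), -7), -12561)) = Mul(92, Mul(Rational(-157934267, 22977872), -12561)) = Mul(92, Rational(1983812327787, 22977872)) = Rational(45627683539101, 5744468)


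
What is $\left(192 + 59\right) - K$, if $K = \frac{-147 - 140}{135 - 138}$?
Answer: $\frac{466}{3} \approx 155.33$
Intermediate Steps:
$K = \frac{287}{3}$ ($K = - \frac{287}{-3} = \left(-287\right) \left(- \frac{1}{3}\right) = \frac{287}{3} \approx 95.667$)
$\left(192 + 59\right) - K = \left(192 + 59\right) - \frac{287}{3} = 251 - \frac{287}{3} = \frac{466}{3}$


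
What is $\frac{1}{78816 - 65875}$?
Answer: $\frac{1}{12941} \approx 7.7274 \cdot 10^{-5}$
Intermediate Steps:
$\frac{1}{78816 - 65875} = \frac{1}{12941}$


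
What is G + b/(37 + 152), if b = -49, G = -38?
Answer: -1033/27 ≈ -38.259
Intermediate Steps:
G + b/(37 + 152) = -38 - 49/(37 + 152) = -38 - 49/189 = -38 + (1/189)*(-49) = -38 - 7/27 = -1033/27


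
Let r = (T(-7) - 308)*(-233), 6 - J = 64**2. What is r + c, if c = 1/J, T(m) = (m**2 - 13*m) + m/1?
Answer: 166769749/4090 ≈ 40775.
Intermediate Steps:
J = -4090 (J = 6 - 1*64**2 = 6 - 1*4096 = 6 - 4096 = -4090)
T(m) = m**2 - 12*m (T(m) = (m**2 - 13*m) + m*1 = (m**2 - 13*m) + m = m**2 - 12*m)
c = -1/4090 (c = 1/(-4090) = -1/4090 ≈ -0.00024450)
r = 40775 (r = (-7*(-12 - 7) - 308)*(-233) = (-7*(-19) - 308)*(-233) = (133 - 308)*(-233) = -175*(-233) = 40775)
r + c = 40775 - 1/4090 = 166769749/4090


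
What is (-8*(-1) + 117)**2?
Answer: 15625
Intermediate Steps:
(-8*(-1) + 117)**2 = (8 + 117)**2 = 125**2 = 15625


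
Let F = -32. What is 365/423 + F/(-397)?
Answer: 158441/167931 ≈ 0.94349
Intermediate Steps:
365/423 + F/(-397) = 365/423 - 32/(-397) = 365*(1/423) - 32*(-1/397) = 365/423 + 32/397 = 158441/167931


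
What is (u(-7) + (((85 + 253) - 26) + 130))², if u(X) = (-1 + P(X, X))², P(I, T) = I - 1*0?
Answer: 256036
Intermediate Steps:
P(I, T) = I (P(I, T) = I + 0 = I)
u(X) = (-1 + X)²
(u(-7) + (((85 + 253) - 26) + 130))² = ((-1 - 7)² + (((85 + 253) - 26) + 130))² = ((-8)² + ((338 - 26) + 130))² = (64 + (312 + 130))² = (64 + 442)² = 506² = 256036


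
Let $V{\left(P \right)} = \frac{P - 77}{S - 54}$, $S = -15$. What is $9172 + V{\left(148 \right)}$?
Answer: $\frac{632797}{69} \approx 9171.0$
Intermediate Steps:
$V{\left(P \right)} = \frac{77}{69} - \frac{P}{69}$ ($V{\left(P \right)} = \frac{P - 77}{-15 - 54} = \frac{-77 + P}{-69} = \left(-77 + P\right) \left(- \frac{1}{69}\right) = \frac{77}{69} - \frac{P}{69}$)
$9172 + V{\left(148 \right)} = 9172 + \left(\frac{77}{69} - \frac{148}{69}\right) = 9172 - \frac{71}{69} = \frac{632797}{69}$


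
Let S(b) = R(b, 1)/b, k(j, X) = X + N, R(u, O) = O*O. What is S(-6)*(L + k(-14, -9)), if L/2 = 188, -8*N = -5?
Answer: -2941/48 ≈ -61.271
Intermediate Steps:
N = 5/8 (N = -⅛*(-5) = 5/8 ≈ 0.62500)
R(u, O) = O²
L = 376 (L = 2*188 = 376)
k(j, X) = 5/8 + X (k(j, X) = X + 5/8 = 5/8 + X)
S(b) = 1/b (S(b) = 1²/b = 1/b)
S(-6)*(L + k(-14, -9)) = (376 + (5/8 - 9))/(-6) = -(376 - 67/8)/6 = -⅙*2941/8 = -2941/48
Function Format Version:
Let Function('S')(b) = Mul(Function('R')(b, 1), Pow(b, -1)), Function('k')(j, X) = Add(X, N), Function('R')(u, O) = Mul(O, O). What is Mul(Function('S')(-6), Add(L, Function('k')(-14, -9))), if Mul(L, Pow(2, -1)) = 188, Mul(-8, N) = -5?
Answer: Rational(-2941, 48) ≈ -61.271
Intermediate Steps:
N = Rational(5, 8) (N = Mul(Rational(-1, 8), -5) = Rational(5, 8) ≈ 0.62500)
Function('R')(u, O) = Pow(O, 2)
L = 376 (L = Mul(2, 188) = 376)
Function('k')(j, X) = Add(Rational(5, 8), X) (Function('k')(j, X) = Add(X, Rational(5, 8)) = Add(Rational(5, 8), X))
Function('S')(b) = Pow(b, -1) (Function('S')(b) = Mul(Pow(1, 2), Pow(b, -1)) = Mul(1, Pow(b, -1)) = Pow(b, -1))
Mul(Function('S')(-6), Add(L, Function('k')(-14, -9))) = Mul(Pow(-6, -1), Add(376, Add(Rational(5, 8), -9))) = Mul(Rational(-1, 6), Add(376, Rational(-67, 8))) = Mul(Rational(-1, 6), Rational(2941, 8)) = Rational(-2941, 48)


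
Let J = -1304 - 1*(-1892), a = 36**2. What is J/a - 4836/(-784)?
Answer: 8761/1323 ≈ 6.6221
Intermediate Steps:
a = 1296
J = 588 (J = -1304 + 1892 = 588)
J/a - 4836/(-784) = 588/1296 - 4836/(-784) = 588*(1/1296) - 4836*(-1/784) = 49/108 + 1209/196 = 8761/1323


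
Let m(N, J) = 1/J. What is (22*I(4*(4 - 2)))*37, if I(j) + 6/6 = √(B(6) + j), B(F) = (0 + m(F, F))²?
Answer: 4477/3 ≈ 1492.3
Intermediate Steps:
B(F) = F⁻² (B(F) = (0 + 1/F)² = (1/F)² = F⁻²)
I(j) = -1 + √(1/36 + j) (I(j) = -1 + √(6⁻² + j) = -1 + √(1/36 + j))
(22*I(4*(4 - 2)))*37 = (22*(-1 + √(1 + 36*(4*(4 - 2)))/6))*37 = (22*(-1 + √(1 + 36*(4*2))/6))*37 = (22*(-1 + √(1 + 36*8)/6))*37 = (22*(-1 + √(1 + 288)/6))*37 = (22*(-1 + √289/6))*37 = (22*(-1 + (⅙)*17))*37 = (22*(-1 + 17/6))*37 = (22*(11/6))*37 = (121/3)*37 = 4477/3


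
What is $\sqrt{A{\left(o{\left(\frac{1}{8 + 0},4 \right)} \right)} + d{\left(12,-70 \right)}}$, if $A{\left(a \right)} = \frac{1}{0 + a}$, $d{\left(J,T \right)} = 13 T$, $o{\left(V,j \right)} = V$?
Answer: $i \sqrt{902} \approx 30.033 i$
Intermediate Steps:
$A{\left(a \right)} = \frac{1}{a}$
$\sqrt{A{\left(o{\left(\frac{1}{8 + 0},4 \right)} \right)} + d{\left(12,-70 \right)}} = \sqrt{\frac{1}{\frac{1}{8 + 0}} + 13 \left(-70\right)} = \sqrt{\frac{1}{\frac{1}{8}} - 910} = \sqrt{8 - 910} = \sqrt{-902} = i \sqrt{902}$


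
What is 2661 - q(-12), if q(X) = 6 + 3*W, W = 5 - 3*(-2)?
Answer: 2622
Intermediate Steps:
W = 11 (W = 5 + 6 = 11)
q(X) = 39 (q(X) = 6 + 3*11 = 6 + 33 = 39)
2661 - q(-12) = 2661 - 1*39 = 2661 - 39 = 2622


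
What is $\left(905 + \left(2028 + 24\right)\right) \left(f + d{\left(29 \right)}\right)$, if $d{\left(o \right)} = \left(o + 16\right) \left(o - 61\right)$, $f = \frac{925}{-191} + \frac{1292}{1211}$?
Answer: $- \frac{987480814751}{231301} \approx -4.2692 \cdot 10^{6}$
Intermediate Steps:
$f = - \frac{873403}{231301}$ ($f = 925 \left(- \frac{1}{191}\right) + 1292 \cdot \frac{1}{1211} = - \frac{925}{191} + \frac{1292}{1211} = - \frac{873403}{231301} \approx -3.776$)
$d{\left(o \right)} = \left(-61 + o\right) \left(16 + o\right)$ ($d{\left(o \right)} = \left(16 + o\right) \left(-61 + o\right) = \left(-61 + o\right) \left(16 + o\right)$)
$\left(905 + \left(2028 + 24\right)\right) \left(f + d{\left(29 \right)}\right) = \left(905 + \left(2028 + 24\right)\right) \left(- \frac{873403}{231301} - \left(2281 - 841\right)\right) = \left(905 + 2052\right) \left(- \frac{873403}{231301} - 1440\right) = 2957 \left(- \frac{873403}{231301} - 1440\right) = 2957 \left(- \frac{333946843}{231301}\right) = - \frac{987480814751}{231301}$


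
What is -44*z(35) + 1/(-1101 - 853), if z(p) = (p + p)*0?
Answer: -1/1954 ≈ -0.00051177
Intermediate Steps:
z(p) = 0 (z(p) = (2*p)*0 = 0)
-44*z(35) + 1/(-1101 - 853) = -44*0 + 1/(-1101 - 853) = 0 + 1/(-1954) = 0 - 1/1954 = -1/1954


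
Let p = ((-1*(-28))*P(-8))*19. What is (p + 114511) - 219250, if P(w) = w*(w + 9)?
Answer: -108995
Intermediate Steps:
P(w) = w*(9 + w)
p = -4256 (p = ((-1*(-28))*(-8*(9 - 8)))*19 = (28*(-8*1))*19 = (28*(-8))*19 = -224*19 = -4256)
(p + 114511) - 219250 = (-4256 + 114511) - 219250 = 110255 - 219250 = -108995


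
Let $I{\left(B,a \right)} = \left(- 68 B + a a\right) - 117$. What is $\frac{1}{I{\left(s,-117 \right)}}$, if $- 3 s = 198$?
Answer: $\frac{1}{18060} \approx 5.5371 \cdot 10^{-5}$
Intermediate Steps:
$s = -66$ ($s = \left(- \frac{1}{3}\right) 198 = -66$)
$I{\left(B,a \right)} = -117 + a^{2} - 68 B$ ($I{\left(B,a \right)} = \left(- 68 B + a^{2}\right) - 117 = \left(a^{2} - 68 B\right) - 117 = -117 + a^{2} - 68 B$)
$\frac{1}{I{\left(s,-117 \right)}} = \frac{1}{-117 + \left(-117\right)^{2} - -4488} = \frac{1}{-117 + 13689 + 4488} = \frac{1}{18060}$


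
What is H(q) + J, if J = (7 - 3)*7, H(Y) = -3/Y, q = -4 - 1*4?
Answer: 227/8 ≈ 28.375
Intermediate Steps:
q = -8 (q = -4 - 4 = -8)
J = 28 (J = 4*7 = 28)
H(q) + J = -3/(-8) + 28 = -3*(-⅛) + 28 = 3/8 + 28 = 227/8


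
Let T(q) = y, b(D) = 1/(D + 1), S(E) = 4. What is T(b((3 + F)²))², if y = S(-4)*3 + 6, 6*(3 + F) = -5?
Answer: 324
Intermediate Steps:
F = -23/6 (F = -3 + (⅙)*(-5) = -3 - ⅚ = -23/6 ≈ -3.8333)
y = 18 (y = 4*3 + 6 = 12 + 6 = 18)
b(D) = 1/(1 + D)
T(q) = 18
T(b((3 + F)²))² = 18² = 324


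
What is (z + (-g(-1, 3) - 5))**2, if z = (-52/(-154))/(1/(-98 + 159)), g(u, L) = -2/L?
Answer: 14115049/53361 ≈ 264.52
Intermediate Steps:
z = 1586/77 (z = (-52*(-1/154))/(1/61) = 26/(77*(1/61)) = (26/77)*61 = 1586/77 ≈ 20.597)
(z + (-g(-1, 3) - 5))**2 = (1586/77 + (-(-2)/3 - 5))**2 = (1586/77 + (-1*(-2/3) - 5))**2 = (1586/77 + (2/3 - 5))**2 = (1586/77 - 13/3)**2 = (3757/231)**2 = 14115049/53361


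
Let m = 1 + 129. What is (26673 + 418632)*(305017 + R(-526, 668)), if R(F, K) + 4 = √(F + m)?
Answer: 135823813965 + 2671830*I*√11 ≈ 1.3582e+11 + 8.8615e+6*I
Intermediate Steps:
m = 130
R(F, K) = -4 + √(130 + F) (R(F, K) = -4 + √(F + 130) = -4 + √(130 + F))
(26673 + 418632)*(305017 + R(-526, 668)) = (26673 + 418632)*(305017 + (-4 + √(130 - 526))) = 445305*(305017 + (-4 + √(-396))) = 445305*(305017 + (-4 + 6*I*√11)) = 445305*(305013 + 6*I*√11) = 135823813965 + 2671830*I*√11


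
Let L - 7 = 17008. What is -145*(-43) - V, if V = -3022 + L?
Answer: -7758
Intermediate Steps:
L = 17015 (L = 7 + 17008 = 17015)
V = 13993 (V = -3022 + 17015 = 13993)
-145*(-43) - V = -145*(-43) - 1*13993 = 6235 - 13993 = -7758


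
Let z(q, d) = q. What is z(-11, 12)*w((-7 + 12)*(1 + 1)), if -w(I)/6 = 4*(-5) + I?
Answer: -660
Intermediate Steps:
w(I) = 120 - 6*I (w(I) = -6*(4*(-5) + I) = -6*(-20 + I) = 120 - 6*I)
z(-11, 12)*w((-7 + 12)*(1 + 1)) = -11*(120 - 6*(-7 + 12)*(1 + 1)) = -11*(120 - 30*2) = -11*(120 - 6*10) = -11*(120 - 60) = -11*60 = -660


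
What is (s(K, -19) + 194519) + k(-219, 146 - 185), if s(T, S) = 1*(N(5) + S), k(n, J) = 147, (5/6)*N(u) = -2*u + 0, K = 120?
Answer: 194635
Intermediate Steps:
N(u) = -12*u/5 (N(u) = 6*(-2*u + 0)/5 = 6*(-2*u)/5 = -12*u/5)
s(T, S) = -12 + S (s(T, S) = 1*(-12/5*5 + S) = 1*(-12 + S) = -12 + S)
(s(K, -19) + 194519) + k(-219, 146 - 185) = ((-12 - 19) + 194519) + 147 = (-31 + 194519) + 147 = 194488 + 147 = 194635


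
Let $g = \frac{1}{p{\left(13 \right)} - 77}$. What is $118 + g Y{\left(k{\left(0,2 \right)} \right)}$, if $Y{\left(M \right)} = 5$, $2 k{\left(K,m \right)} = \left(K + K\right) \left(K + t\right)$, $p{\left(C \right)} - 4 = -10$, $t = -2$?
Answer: $\frac{9789}{83} \approx 117.94$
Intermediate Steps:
$p{\left(C \right)} = -6$ ($p{\left(C \right)} = 4 - 10 = -6$)
$k{\left(K,m \right)} = K \left(-2 + K\right)$ ($k{\left(K,m \right)} = \frac{\left(K + K\right) \left(K - 2\right)}{2} = \frac{2 K \left(-2 + K\right)}{2} = K \left(-2 + K\right)$)
$g = - \frac{1}{83}$ ($g = \frac{1}{-6 - 77} = \frac{1}{-83} = - \frac{1}{83} \approx -0.012048$)
$118 + g Y{\left(k{\left(0,2 \right)} \right)} = 118 - \frac{5}{83} = \frac{9789}{83}$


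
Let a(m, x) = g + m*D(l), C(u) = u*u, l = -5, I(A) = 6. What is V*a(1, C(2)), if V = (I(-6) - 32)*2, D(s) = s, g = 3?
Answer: 104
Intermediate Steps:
C(u) = u²
a(m, x) = 3 - 5*m (a(m, x) = 3 + m*(-5) = 3 - 5*m)
V = -52 (V = (6 - 32)*2 = -26*2 = -52)
V*a(1, C(2)) = -52*(3 - 5*1) = -52*(3 - 5) = -52*(-2) = 104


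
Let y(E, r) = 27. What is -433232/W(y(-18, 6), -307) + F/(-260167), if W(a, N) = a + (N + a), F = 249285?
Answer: 112649600639/65822251 ≈ 1711.4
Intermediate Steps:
W(a, N) = N + 2*a
-433232/W(y(-18, 6), -307) + F/(-260167) = -433232/(-307 + 2*27) + 249285/(-260167) = -433232/(-307 + 54) + 249285*(-1/260167) = -433232/(-253) - 249285/260167 = -433232*(-1/253) - 249285/260167 = 433232/253 - 249285/260167 = 112649600639/65822251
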